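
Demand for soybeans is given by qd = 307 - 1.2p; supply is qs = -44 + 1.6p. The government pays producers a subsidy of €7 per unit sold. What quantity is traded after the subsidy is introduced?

Pre-subsidy: 307 - 1.2p = -44 + 1.6p gives p* = 1755/14, q* = 1096/7.
With the subsidy, sellers receive ps = pb + 7 for each unit, where pb is the price buyers pay.
Supply in terms of pb becomes qs = -44 + 1.6(pb + 7) = -32.8 + 1.6pb. Setting this equal to demand: 307 - 1.2pb = -32.8 + 1.6pb, so pb = 1699/14.
Sellers receive ps = 1699/14 + 7 = 1797/14; q' = 307 − 1.2·(1699/14) = 5648/35.

q' = 5648/35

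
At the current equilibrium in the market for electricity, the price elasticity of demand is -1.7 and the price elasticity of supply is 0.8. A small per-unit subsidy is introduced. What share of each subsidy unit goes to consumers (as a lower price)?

For a small subsidy around the equilibrium, the benefit split depends on the relative slopes, which at a point are proportional to the elasticities.
Buyer share = εs/(εs + |εd|) = 0.8/(0.8 + 1.7) = 0.32; seller share = |εd|/(εs + |εd|) = 0.68.

Consumer share = 0.32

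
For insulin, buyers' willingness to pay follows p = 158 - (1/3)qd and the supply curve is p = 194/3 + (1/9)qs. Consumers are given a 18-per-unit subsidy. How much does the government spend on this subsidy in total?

Pre-subsidy: 158 - (1/3)q = 194/3 + (1/9)q gives q* = 210 and p* = 88.
With the rebate, buyers effectively pay pb = ps − 18, where ps is the price sellers receive.
On the curves, pb = 158 - (1/3)q and ps = 194/3 + (1/9)q; the wedge ps − pb = 18 gives 194/3 + (1/9)q − (158 - (1/3)q) = 18, so q' = 250.5.
Then pb = 158 − (1/3)·250.5 = 74.5 and ps = 194/3 + (1/9)·250.5 = 92.5.
Government outlay = subsidy × quantity = 18 × 250.5 = 4509.

Government cost = 4509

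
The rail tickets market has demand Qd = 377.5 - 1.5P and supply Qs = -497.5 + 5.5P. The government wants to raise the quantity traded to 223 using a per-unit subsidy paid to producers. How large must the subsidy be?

At Q = 223, invert demand for the buyer price: Pb = (377.5 − 223)/1.5 = 103; invert supply for the seller price: Ps = (223 − (-497.5))/5.5 = 131.
The subsidy must fill the gap: s = Ps − Pb = 131 − 103 = 28.

Required subsidy s = 28 per unit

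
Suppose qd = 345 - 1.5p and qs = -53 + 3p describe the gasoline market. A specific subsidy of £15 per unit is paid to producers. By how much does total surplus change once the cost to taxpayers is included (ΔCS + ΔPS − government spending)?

Net change in total surplus = -£112.5

Pre-subsidy: 345 - 1.5p = -53 + 3p gives p* = 796/9, q* = 637/3.
With the subsidy, sellers receive ps = pb + 15 for each unit, where pb is the price buyers pay.
Supply in terms of pb becomes qs = -53 + 3(pb + 15) = -8 + 3pb. Setting this equal to demand: 345 - 1.5pb = -8 + 3pb, so pb = 706/9.
Sellers receive ps = 706/9 + 15 = 841/9; q' = 345 − 1.5·(706/9) = 682/3.
ΔCS = ½(637/3 + 682/3)(796/9 − 706/9) = 6595/3; ΔPS = ½(637/3 + 682/3)(841/9 − 796/9) = 6595/6.
Government spending = 15 × 682/3 = 3410.
Net change = 6595/3 + 6595/6 − 3410 = -112.5. The loss equals the DWL triangle ½·15·15.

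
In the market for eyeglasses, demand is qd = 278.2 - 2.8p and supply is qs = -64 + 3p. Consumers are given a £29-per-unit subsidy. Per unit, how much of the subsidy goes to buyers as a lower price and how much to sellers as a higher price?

Pre-subsidy: 278.2 - 2.8p = -64 + 3p gives p* = 59, q* = 113.
With the rebate, buyers effectively pay pb = ps − 29, where ps is the price sellers receive.
Demand in terms of ps becomes qd = 278.2 − 2.8(ps − 29) = 359.4 - 2.8ps. Setting this equal to supply: 359.4 - 2.8ps = -64 + 3ps, so ps = 73.
Buyers pay pb = 73 − 29 = 44; q' = -64 + 3·73 = 155.
Buyers' price falls by p* − pb = 59 − 44 = 15; sellers' price rises by ps − p* = 73 − 59 = 14.

Buyers gain £15 per unit; sellers gain £14 per unit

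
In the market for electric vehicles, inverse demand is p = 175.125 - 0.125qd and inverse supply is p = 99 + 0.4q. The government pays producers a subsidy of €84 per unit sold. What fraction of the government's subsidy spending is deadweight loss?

Pre-subsidy: 175.125 - 0.125q = 99 + 0.4q gives q* = 145 and p* = 157.
With the subsidy, sellers receive ps = pb + 84 for each unit, where pb is the price buyers pay.
On the curves, pb = 175.125 - 0.125q and ps = 99 + 0.4q; the wedge ps − pb = 84 gives 99 + 0.4q − (175.125 - 0.125q) = 84, so q' = 305.
Then pb = 175.125 − 0.125·305 = 137 and ps = 99 + 0.4·305 = 221.
ΔCS = ½(145 + 305)(157 − 137) = 4500; ΔPS = ½(145 + 305)(221 − 157) = 14400.
Government spending = 84 × 305 = 25620.
DWL = ½ × 84 × (305 − 145) = 6720; fraction = 6720 / 25620 = 16/61.

DWL / government spending = 16/61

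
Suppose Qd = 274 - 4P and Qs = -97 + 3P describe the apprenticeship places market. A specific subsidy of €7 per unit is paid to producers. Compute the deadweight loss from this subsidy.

Pre-subsidy: 274 - 4P = -97 + 3P gives P* = 53, Q* = 62.
With the subsidy, sellers receive Ps = Pb + 7 for each unit, where Pb is the price buyers pay.
Supply in terms of Pb becomes Qs = -97 + 3(Pb + 7) = -76 + 3Pb. Setting this equal to demand: 274 - 4Pb = -76 + 3Pb, so Pb = 50.
Sellers receive Ps = 50 + 7 = 57; Q' = 274 − 4·50 = 74.
The subsidy expands output by 74 − 62 = 12 past the efficient level; on those units the gap between marginal cost and willingness to pay runs from 0 up to 7.
DWL = ½ × 7 × 12 = 42.

Deadweight loss = €42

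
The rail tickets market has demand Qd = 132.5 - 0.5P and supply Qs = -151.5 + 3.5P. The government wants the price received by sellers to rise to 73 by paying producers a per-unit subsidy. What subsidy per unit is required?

At a seller price of 73, quantity supplied is -151.5 + 3.5·73 = 104.
Buyers absorb 104 only when they pay Pb with 132.5 − 0.5·Pb = 104, i.e. Pb = 57.
s = Ps − Pb = 73 − 57 = 16.

Required subsidy s = 16 per unit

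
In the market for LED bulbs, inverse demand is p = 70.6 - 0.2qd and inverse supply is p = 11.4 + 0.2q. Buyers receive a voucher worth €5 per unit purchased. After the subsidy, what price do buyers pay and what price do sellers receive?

Buyers pay €38.5; sellers receive €43.5

Pre-subsidy: 70.6 - 0.2q = 11.4 + 0.2q gives q* = 148 and p* = 41.
With the rebate, buyers effectively pay pb = ps − 5, where ps is the price sellers receive.
On the curves, pb = 70.6 - 0.2q and ps = 11.4 + 0.2q; the wedge ps − pb = 5 gives 11.4 + 0.2q − (70.6 - 0.2q) = 5, so q' = 160.5.
Then pb = 70.6 − 0.2·160.5 = 38.5 and ps = 11.4 + 0.2·160.5 = 43.5.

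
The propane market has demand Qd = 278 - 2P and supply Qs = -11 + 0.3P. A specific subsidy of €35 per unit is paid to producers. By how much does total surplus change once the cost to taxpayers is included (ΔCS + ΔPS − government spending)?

Pre-subsidy: 278 - 2P = -11 + 0.3P gives P* = 2890/23, Q* = 614/23.
With the subsidy, sellers receive Ps = Pb + 35 for each unit, where Pb is the price buyers pay.
Supply in terms of Pb becomes Qs = -11 + 0.3(Pb + 35) = -0.5 + 0.3Pb. Setting this equal to demand: 278 - 2Pb = -0.5 + 0.3Pb, so Pb = 2785/23.
Sellers receive Ps = 2785/23 + 35 = 3590/23; Q' = 278 − 2·(2785/23) = 824/23.
ΔCS = ½(614/23 + 824/23)(2890/23 − 2785/23) = 75495/529; ΔPS = ½(614/23 + 824/23)(3590/23 − 2890/23) = 503300/529.
Government spending = 35 × 824/23 = 28840/23.
Net change = 75495/529 + 503300/529 − 28840/23 = -3675/23. The loss equals the DWL triangle ½·35·210/23.

Net change in total surplus = -3675/23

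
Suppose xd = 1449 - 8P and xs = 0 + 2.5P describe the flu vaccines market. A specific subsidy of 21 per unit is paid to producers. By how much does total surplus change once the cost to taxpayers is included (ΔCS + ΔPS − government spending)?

Net change in total surplus = -420

Pre-subsidy: 1449 - 8P = 0 + 2.5P gives P* = 138, x* = 345.
With the subsidy, sellers receive Ps = Pb + 21 for each unit, where Pb is the price buyers pay.
Supply in terms of Pb becomes xs = 0 + 2.5(Pb + 21) = 52.5 + 2.5Pb. Setting this equal to demand: 1449 - 8Pb = 52.5 + 2.5Pb, so Pb = 133.
Sellers receive Ps = 133 + 21 = 154; x' = 1449 − 8·133 = 385.
ΔCS = ½(345 + 385)(138 − 133) = 1825; ΔPS = ½(345 + 385)(154 − 138) = 5840.
Government spending = 21 × 385 = 8085.
Net change = 1825 + 5840 − 8085 = -420. The loss equals the DWL triangle ½·21·40.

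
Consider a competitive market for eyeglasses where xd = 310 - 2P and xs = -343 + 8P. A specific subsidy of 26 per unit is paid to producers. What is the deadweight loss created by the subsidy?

Pre-subsidy: 310 - 2P = -343 + 8P gives P* = 65.3, x* = 179.4.
With the subsidy, sellers receive Ps = Pb + 26 for each unit, where Pb is the price buyers pay.
Supply in terms of Pb becomes xs = -343 + 8(Pb + 26) = -135 + 8Pb. Setting this equal to demand: 310 - 2Pb = -135 + 8Pb, so Pb = 44.5.
Sellers receive Ps = 44.5 + 26 = 70.5; x' = 310 − 2·44.5 = 221.
The subsidy expands output by 221 − 179.4 = 41.6 past the efficient level; on those units the gap between marginal cost and willingness to pay runs from 0 up to 26.
DWL = ½ × 26 × 41.6 = 540.8.

Deadweight loss = 540.8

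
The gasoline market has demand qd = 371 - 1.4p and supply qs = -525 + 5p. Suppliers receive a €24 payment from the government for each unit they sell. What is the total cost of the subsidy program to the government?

Government cost = €4830

Pre-subsidy: 371 - 1.4p = -525 + 5p gives p* = 140, q* = 175.
With the subsidy, sellers receive ps = pb + 24 for each unit, where pb is the price buyers pay.
Supply in terms of pb becomes qs = -525 + 5(pb + 24) = -405 + 5pb. Setting this equal to demand: 371 - 1.4pb = -405 + 5pb, so pb = 121.25.
Sellers receive ps = 121.25 + 24 = 145.25; q' = 371 − 1.4·121.25 = 201.25.
Government outlay = subsidy × quantity = 24 × 201.25 = 4830.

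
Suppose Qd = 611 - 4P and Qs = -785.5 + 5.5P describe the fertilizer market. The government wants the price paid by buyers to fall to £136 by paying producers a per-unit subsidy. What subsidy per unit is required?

Required subsidy s = £19 per unit

At a buyer price of 136, quantity demanded is 611 − 4·136 = 67.
Sellers supply 67 only when they receive Ps with -785.5 + 5.5·Ps = 67, i.e. Ps = 155.
s = Ps − Pb = 155 − 136 = 19.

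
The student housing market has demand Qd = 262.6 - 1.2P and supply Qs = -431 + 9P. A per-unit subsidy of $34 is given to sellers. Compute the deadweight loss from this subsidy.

Pre-subsidy: 262.6 - 1.2P = -431 + 9P gives P* = 68, Q* = 181.
With the subsidy, sellers receive Ps = Pb + 34 for each unit, where Pb is the price buyers pay.
Supply in terms of Pb becomes Qs = -431 + 9(Pb + 34) = -125 + 9Pb. Setting this equal to demand: 262.6 - 1.2Pb = -125 + 9Pb, so Pb = 38.
Sellers receive Ps = 38 + 34 = 72; Q' = 262.6 − 1.2·38 = 217.
The subsidy expands output by 217 − 181 = 36 past the efficient level; on those units the gap between marginal cost and willingness to pay runs from 0 up to 34.
DWL = ½ × 34 × 36 = 612.

Deadweight loss = $612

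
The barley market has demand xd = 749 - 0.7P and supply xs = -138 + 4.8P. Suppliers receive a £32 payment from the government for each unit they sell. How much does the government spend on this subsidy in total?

Pre-subsidy: 749 - 0.7P = -138 + 4.8P gives P* = 1774/11, x* = 34986/55.
With the subsidy, sellers receive Ps = Pb + 32 for each unit, where Pb is the price buyers pay.
Supply in terms of Pb becomes xs = -138 + 4.8(Pb + 32) = 15.6 + 4.8Pb. Setting this equal to demand: 749 - 0.7Pb = 15.6 + 4.8Pb, so Pb = 7334/55.
Sellers receive Ps = 7334/55 + 32 = 9094/55; x' = 749 − 0.7·(7334/55) = 180306/275.
Government outlay = subsidy × quantity = 32 × 180306/275 = 5769792/275.

Government cost = 5769792/275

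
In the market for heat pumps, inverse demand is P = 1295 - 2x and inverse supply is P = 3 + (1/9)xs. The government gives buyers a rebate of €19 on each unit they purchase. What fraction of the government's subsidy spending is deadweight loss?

Pre-subsidy: 1295 - 2x = 3 + (1/9)x gives x* = 612 and P* = 71.
With the rebate, buyers effectively pay Pb = Ps − 19, where Ps is the price sellers receive.
On the curves, Pb = 1295 - 2x and Ps = 3 + (1/9)x; the wedge Ps − Pb = 19 gives 3 + (1/9)x − (1295 - 2x) = 19, so x' = 621.
Then Pb = 1295 − 2·621 = 53 and Ps = 3 + (1/9)·621 = 72.
ΔCS = ½(612 + 621)(71 − 53) = 11097; ΔPS = ½(612 + 621)(72 − 71) = 616.5.
Government spending = 19 × 621 = 11799.
DWL = ½ × 19 × (621 − 612) = 85.5; fraction = 85.5 / 11799 = 1/138.

DWL / government spending = 1/138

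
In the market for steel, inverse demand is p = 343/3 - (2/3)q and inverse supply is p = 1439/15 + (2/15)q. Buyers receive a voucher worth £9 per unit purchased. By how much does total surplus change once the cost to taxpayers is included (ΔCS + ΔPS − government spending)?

Net change in total surplus = -£50.625

Pre-subsidy: 343/3 - (2/3)q = 1439/15 + (2/15)q gives q* = 23 and p* = 99.
With the rebate, buyers effectively pay pb = ps − 9, where ps is the price sellers receive.
On the curves, pb = 343/3 - (2/3)q and ps = 1439/15 + (2/15)q; the wedge ps − pb = 9 gives 1439/15 + (2/15)q − (343/3 - (2/3)q) = 9, so q' = 34.25.
Then pb = 343/3 − (2/3)·34.25 = 91.5 and ps = 1439/15 + (2/15)·34.25 = 100.5.
ΔCS = ½(23 + 34.25)(99 − 91.5) = 214.6875; ΔPS = ½(23 + 34.25)(100.5 − 99) = 42.9375.
Government spending = 9 × 34.25 = 308.25.
Net change = 214.6875 + 42.9375 − 308.25 = -50.625. The loss equals the DWL triangle ½·9·11.25.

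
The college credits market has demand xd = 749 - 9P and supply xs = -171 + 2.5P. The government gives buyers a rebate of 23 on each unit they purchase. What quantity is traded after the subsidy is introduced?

Pre-subsidy: 749 - 9P = -171 + 2.5P gives P* = 80, x* = 29.
With the rebate, buyers effectively pay Pb = Ps − 23, where Ps is the price sellers receive.
Demand in terms of Ps becomes xd = 749 − 9(Ps − 23) = 956 - 9Ps. Setting this equal to supply: 956 - 9Ps = -171 + 2.5Ps, so Ps = 98.
Buyers pay Pb = 98 − 23 = 75; x' = -171 + 2.5·98 = 74.

x' = 74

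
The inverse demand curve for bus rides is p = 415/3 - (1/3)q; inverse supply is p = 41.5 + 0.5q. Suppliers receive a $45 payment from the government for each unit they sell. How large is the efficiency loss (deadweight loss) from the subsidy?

Deadweight loss = $1215

Pre-subsidy: 415/3 - (1/3)q = 41.5 + 0.5q gives q* = 116.2 and p* = 99.6.
With the subsidy, sellers receive ps = pb + 45 for each unit, where pb is the price buyers pay.
On the curves, pb = 415/3 - (1/3)q and ps = 41.5 + 0.5q; the wedge ps − pb = 45 gives 41.5 + 0.5q − (415/3 - (1/3)q) = 45, so q' = 170.2.
Then pb = 415/3 − (1/3)·170.2 = 81.6 and ps = 41.5 + 0.5·170.2 = 126.6.
The subsidy expands output by 170.2 − 116.2 = 54 past the efficient level; on those units the gap between marginal cost and willingness to pay runs from 0 up to 45.
DWL = ½ × 45 × 54 = 1215.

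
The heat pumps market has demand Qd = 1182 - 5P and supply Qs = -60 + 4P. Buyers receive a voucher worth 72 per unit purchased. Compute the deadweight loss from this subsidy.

Deadweight loss = 5760

Pre-subsidy: 1182 - 5P = -60 + 4P gives P* = 138, Q* = 492.
With the rebate, buyers effectively pay Pb = Ps − 72, where Ps is the price sellers receive.
Demand in terms of Ps becomes Qd = 1182 − 5(Ps − 72) = 1542 - 5Ps. Setting this equal to supply: 1542 - 5Ps = -60 + 4Ps, so Ps = 178.
Buyers pay Pb = 178 − 72 = 106; Q' = -60 + 4·178 = 652.
The subsidy expands output by 652 − 492 = 160 past the efficient level; on those units the gap between marginal cost and willingness to pay runs from 0 up to 72.
DWL = ½ × 72 × 160 = 5760.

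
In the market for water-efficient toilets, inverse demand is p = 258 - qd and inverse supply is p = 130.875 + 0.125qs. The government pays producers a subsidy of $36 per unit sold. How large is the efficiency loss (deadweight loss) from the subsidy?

Pre-subsidy: 258 - q = 130.875 + 0.125q gives q* = 113 and p* = 145.
With the subsidy, sellers receive ps = pb + 36 for each unit, where pb is the price buyers pay.
On the curves, pb = 258 - q and ps = 130.875 + 0.125q; the wedge ps − pb = 36 gives 130.875 + 0.125q − (258 - q) = 36, so q' = 145.
Then pb = 258 − 1·145 = 113 and ps = 130.875 + 0.125·145 = 149.
The subsidy expands output by 145 − 113 = 32 past the efficient level; on those units the gap between marginal cost and willingness to pay runs from 0 up to 36.
DWL = ½ × 36 × 32 = 576.

Deadweight loss = $576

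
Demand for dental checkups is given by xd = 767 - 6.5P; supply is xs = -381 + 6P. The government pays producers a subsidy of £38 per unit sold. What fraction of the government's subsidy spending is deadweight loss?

Pre-subsidy: 767 - 6.5P = -381 + 6P gives P* = 91.84, x* = 170.04.
With the subsidy, sellers receive Ps = Pb + 38 for each unit, where Pb is the price buyers pay.
Supply in terms of Pb becomes xs = -381 + 6(Pb + 38) = -153 + 6Pb. Setting this equal to demand: 767 - 6.5Pb = -153 + 6Pb, so Pb = 73.6.
Sellers receive Ps = 73.6 + 38 = 111.6; x' = 767 − 6.5·73.6 = 288.6.
ΔCS = ½(170.04 + 288.6)(91.84 − 73.6) = 4182.7968; ΔPS = ½(170.04 + 288.6)(111.6 − 91.84) = 4531.3632.
Government spending = 38 × 288.6 = 10966.8.
DWL = ½ × 38 × (288.6 − 170.04) = 2252.64; fraction = 2252.64 / 10966.8 = 38/185.

DWL / government spending = 38/185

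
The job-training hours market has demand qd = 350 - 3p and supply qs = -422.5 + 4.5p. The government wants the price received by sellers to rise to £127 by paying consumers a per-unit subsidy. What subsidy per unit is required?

Required subsidy s = £60 per unit

At a seller price of 127, quantity supplied is -422.5 + 4.5·127 = 149.
Buyers absorb 149 only when they pay pb with 350 − 3·pb = 149, i.e. pb = 67.
s = ps − pb = 127 − 67 = 60.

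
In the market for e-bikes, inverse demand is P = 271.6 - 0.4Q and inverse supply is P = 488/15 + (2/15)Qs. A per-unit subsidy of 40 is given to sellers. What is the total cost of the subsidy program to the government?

Pre-subsidy: 271.6 - 0.4Q = 488/15 + (2/15)Q gives Q* = 448.25 and P* = 92.3.
With the subsidy, sellers receive Ps = Pb + 40 for each unit, where Pb is the price buyers pay.
On the curves, Pb = 271.6 - 0.4Q and Ps = 488/15 + (2/15)Q; the wedge Ps − Pb = 40 gives 488/15 + (2/15)Q − (271.6 - 0.4Q) = 40, so Q' = 523.25.
Then Pb = 271.6 − 0.4·523.25 = 62.3 and Ps = 488/15 + (2/15)·523.25 = 102.3.
Government outlay = subsidy × quantity = 40 × 523.25 = 20930.

Government cost = 20930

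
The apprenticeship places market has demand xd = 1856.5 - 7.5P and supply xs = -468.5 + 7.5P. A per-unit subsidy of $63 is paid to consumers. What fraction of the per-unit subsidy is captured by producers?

Pre-subsidy: 1856.5 - 7.5P = -468.5 + 7.5P gives P* = 155, x* = 694.
With the rebate, buyers effectively pay Pb = Ps − 63, where Ps is the price sellers receive.
Demand in terms of Ps becomes xd = 1856.5 − 7.5(Ps − 63) = 2329 - 7.5Ps. Setting this equal to supply: 2329 - 7.5Ps = -468.5 + 7.5Ps, so Ps = 186.5.
Buyers pay Pb = 186.5 − 63 = 123.5; x' = -468.5 + 7.5·186.5 = 930.25.
Buyers' price falls by P* − Pb = 155 − 123.5 = 31.5; sellers' price rises by Ps − P* = 186.5 − 155 = 31.5.
So producers capture 31.5/63 = 0.5 of each unit of subsidy.

Producer share = 0.5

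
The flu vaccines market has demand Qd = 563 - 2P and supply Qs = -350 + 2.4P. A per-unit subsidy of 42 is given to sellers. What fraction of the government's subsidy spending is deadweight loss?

DWL / government spending = 63/533

Pre-subsidy: 563 - 2P = -350 + 2.4P gives P* = 207.5, Q* = 148.
With the subsidy, sellers receive Ps = Pb + 42 for each unit, where Pb is the price buyers pay.
Supply in terms of Pb becomes Qs = -350 + 2.4(Pb + 42) = -249.2 + 2.4Pb. Setting this equal to demand: 563 - 2Pb = -249.2 + 2.4Pb, so Pb = 4061/22.
Sellers receive Ps = 4061/22 + 42 = 4985/22; Q' = 563 − 2·(4061/22) = 2132/11.
ΔCS = ½(148 + 2132/11)(207.5 − 4061/22) = 473760/121; ΔPS = ½(148 + 2132/11)(4985/22 − 207.5) = 394800/121.
Government spending = 42 × 2132/11 = 89544/11.
DWL = ½ × 42 × (2132/11 − 148) = 10584/11; fraction = (10584/11) / (89544/11) = 63/533.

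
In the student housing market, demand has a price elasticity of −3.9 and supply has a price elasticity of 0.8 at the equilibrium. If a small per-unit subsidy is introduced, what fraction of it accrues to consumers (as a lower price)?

Consumer share = 8/47

For a small subsidy around the equilibrium, the benefit split depends on the relative slopes, which at a point are proportional to the elasticities.
Buyer share = εs/(εs + |εd|) = 0.8/(0.8 + 3.9) = 8/47; seller share = |εd|/(εs + |εd|) = 39/47.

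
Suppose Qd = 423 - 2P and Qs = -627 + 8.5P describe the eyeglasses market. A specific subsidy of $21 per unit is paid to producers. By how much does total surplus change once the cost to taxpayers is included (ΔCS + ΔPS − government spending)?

Pre-subsidy: 423 - 2P = -627 + 8.5P gives P* = 100, Q* = 223.
With the subsidy, sellers receive Ps = Pb + 21 for each unit, where Pb is the price buyers pay.
Supply in terms of Pb becomes Qs = -627 + 8.5(Pb + 21) = -448.5 + 8.5Pb. Setting this equal to demand: 423 - 2Pb = -448.5 + 8.5Pb, so Pb = 83.
Sellers receive Ps = 83 + 21 = 104; Q' = 423 − 2·83 = 257.
ΔCS = ½(223 + 257)(100 − 83) = 4080; ΔPS = ½(223 + 257)(104 − 100) = 960.
Government spending = 21 × 257 = 5397.
Net change = 4080 + 960 − 5397 = -357. The loss equals the DWL triangle ½·21·34.

Net change in total surplus = -$357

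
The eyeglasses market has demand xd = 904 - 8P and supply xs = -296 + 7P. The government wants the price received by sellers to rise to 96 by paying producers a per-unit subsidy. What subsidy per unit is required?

At a seller price of 96, quantity supplied is -296 + 7·96 = 376.
Buyers absorb 376 only when they pay Pb with 904 − 8·Pb = 376, i.e. Pb = 66.
s = Ps − Pb = 96 − 66 = 30.

Required subsidy s = 30 per unit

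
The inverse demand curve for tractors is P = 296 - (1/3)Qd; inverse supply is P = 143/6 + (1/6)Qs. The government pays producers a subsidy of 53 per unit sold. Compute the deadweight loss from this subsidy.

Deadweight loss = 2809

Pre-subsidy: 296 - (1/3)Q = 143/6 + (1/6)Q gives Q* = 1633/3 and P* = 1031/9.
With the subsidy, sellers receive Ps = Pb + 53 for each unit, where Pb is the price buyers pay.
On the curves, Pb = 296 - (1/3)Q and Ps = 143/6 + (1/6)Q; the wedge Ps − Pb = 53 gives 143/6 + (1/6)Q − (296 - (1/3)Q) = 53, so Q' = 1951/3.
Then Pb = 296 − (1/3)·(1951/3) = 713/9 and Ps = 143/6 + (1/6)·(1951/3) = 1190/9.
The subsidy expands output by 1951/3 − 1633/3 = 106 past the efficient level; on those units the gap between marginal cost and willingness to pay runs from 0 up to 53.
DWL = ½ × 53 × 106 = 2809.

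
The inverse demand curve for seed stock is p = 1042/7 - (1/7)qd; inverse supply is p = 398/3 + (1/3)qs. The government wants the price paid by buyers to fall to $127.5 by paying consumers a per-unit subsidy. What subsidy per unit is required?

At a buyer price of 127.5, quantity demanded is 1042 − 7·127.5 = 149.5.
Sellers supply 149.5 only when they receive ps = 398/3 + (1/3)·149.5 = 182.5.
s = ps − pb = 182.5 − 127.5 = 55.

Required subsidy s = $55 per unit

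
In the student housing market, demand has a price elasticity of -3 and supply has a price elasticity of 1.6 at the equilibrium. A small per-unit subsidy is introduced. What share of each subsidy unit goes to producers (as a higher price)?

Producer share = 15/23

For a small subsidy around the equilibrium, the benefit split depends on the relative slopes, which at a point are proportional to the elasticities.
Buyer share = εs/(εs + |εd|) = 1.6/(1.6 + 3) = 8/23; seller share = |εd|/(εs + |εd|) = 15/23.
So producers capture 15/23 of the subsidy.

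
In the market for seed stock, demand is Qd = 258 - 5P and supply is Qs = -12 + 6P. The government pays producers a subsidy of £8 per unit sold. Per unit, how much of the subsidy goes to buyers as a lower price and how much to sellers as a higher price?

Buyers gain 48/11 per unit; sellers gain 40/11 per unit

Pre-subsidy: 258 - 5P = -12 + 6P gives P* = 270/11, Q* = 1488/11.
With the subsidy, sellers receive Ps = Pb + 8 for each unit, where Pb is the price buyers pay.
Supply in terms of Pb becomes Qs = -12 + 6(Pb + 8) = 36 + 6Pb. Setting this equal to demand: 258 - 5Pb = 36 + 6Pb, so Pb = 222/11.
Sellers receive Ps = 222/11 + 8 = 310/11; Q' = 258 − 5·(222/11) = 1728/11.
Buyers' price falls by P* − Pb = 270/11 − 222/11 = 48/11; sellers' price rises by Ps − P* = 310/11 − 270/11 = 40/11.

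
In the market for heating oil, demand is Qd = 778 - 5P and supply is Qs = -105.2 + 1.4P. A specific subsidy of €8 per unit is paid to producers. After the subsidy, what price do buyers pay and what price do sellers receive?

Pre-subsidy: 778 - 5P = -105.2 + 1.4P gives P* = 138, Q* = 88.
With the subsidy, sellers receive Ps = Pb + 8 for each unit, where Pb is the price buyers pay.
Supply in terms of Pb becomes Qs = -105.2 + 1.4(Pb + 8) = -94 + 1.4Pb. Setting this equal to demand: 778 - 5Pb = -94 + 1.4Pb, so Pb = 136.25.
Sellers receive Ps = 136.25 + 8 = 144.25; Q' = 778 − 5·136.25 = 96.75.

Buyers pay €136.25; sellers receive €144.25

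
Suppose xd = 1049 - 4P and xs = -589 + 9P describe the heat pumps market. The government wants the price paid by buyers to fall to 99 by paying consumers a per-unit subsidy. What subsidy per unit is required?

Required subsidy s = 39 per unit

At a buyer price of 99, quantity demanded is 1049 − 4·99 = 653.
Sellers supply 653 only when they receive Ps with -589 + 9·Ps = 653, i.e. Ps = 138.
s = Ps − Pb = 138 − 99 = 39.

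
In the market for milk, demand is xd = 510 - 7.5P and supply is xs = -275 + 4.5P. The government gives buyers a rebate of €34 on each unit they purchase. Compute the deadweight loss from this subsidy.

Deadweight loss = €1625.625

Pre-subsidy: 510 - 7.5P = -275 + 4.5P gives P* = 785/12, x* = 19.375.
With the rebate, buyers effectively pay Pb = Ps − 34, where Ps is the price sellers receive.
Demand in terms of Ps becomes xd = 510 − 7.5(Ps − 34) = 765 - 7.5Ps. Setting this equal to supply: 765 - 7.5Ps = -275 + 4.5Ps, so Ps = 260/3.
Buyers pay Pb = 260/3 − 34 = 158/3; x' = -275 + 4.5·(260/3) = 115.
The subsidy expands output by 115 − 19.375 = 95.625 past the efficient level; on those units the gap between marginal cost and willingness to pay runs from 0 up to 34.
DWL = ½ × 34 × 95.625 = 1625.625.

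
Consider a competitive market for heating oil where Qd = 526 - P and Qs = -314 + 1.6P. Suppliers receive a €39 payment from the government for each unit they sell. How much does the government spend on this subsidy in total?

Government cost = €8850

Pre-subsidy: 526 - P = -314 + 1.6P gives P* = 4200/13, Q* = 2638/13.
With the subsidy, sellers receive Ps = Pb + 39 for each unit, where Pb is the price buyers pay.
Supply in terms of Pb becomes Qs = -314 + 1.6(Pb + 39) = -251.6 + 1.6Pb. Setting this equal to demand: 526 - Pb = -251.6 + 1.6Pb, so Pb = 3888/13.
Sellers receive Ps = 3888/13 + 39 = 4395/13; Q' = 526 − 1·(3888/13) = 2950/13.
Government outlay = subsidy × quantity = 39 × 2950/13 = 8850.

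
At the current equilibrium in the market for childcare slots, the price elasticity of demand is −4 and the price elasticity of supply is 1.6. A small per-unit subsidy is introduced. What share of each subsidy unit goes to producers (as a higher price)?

Producer share = 5/7

For a small subsidy around the equilibrium, the benefit split depends on the relative slopes, which at a point are proportional to the elasticities.
Buyer share = εs/(εs + |εd|) = 1.6/(1.6 + 4) = 2/7; seller share = |εd|/(εs + |εd|) = 5/7.
So producers capture 5/7 of the subsidy.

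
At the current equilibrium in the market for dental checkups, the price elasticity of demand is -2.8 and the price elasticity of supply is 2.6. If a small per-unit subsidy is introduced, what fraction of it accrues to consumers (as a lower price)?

For a small subsidy around the equilibrium, the benefit split depends on the relative slopes, which at a point are proportional to the elasticities.
Buyer share = εs/(εs + |εd|) = 2.6/(2.6 + 2.8) = 13/27; seller share = |εd|/(εs + |εd|) = 14/27.

Consumer share = 13/27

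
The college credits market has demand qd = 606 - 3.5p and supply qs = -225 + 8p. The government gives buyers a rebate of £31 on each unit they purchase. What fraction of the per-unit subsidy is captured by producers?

Pre-subsidy: 606 - 3.5p = -225 + 8p gives p* = 1662/23, q* = 8121/23.
With the rebate, buyers effectively pay pb = ps − 31, where ps is the price sellers receive.
Demand in terms of ps becomes qd = 606 − 3.5(ps − 31) = 714.5 - 3.5ps. Setting this equal to supply: 714.5 - 3.5ps = -225 + 8ps, so ps = 1879/23.
Buyers pay pb = 1879/23 − 31 = 1166/23; q' = -225 + 8·(1879/23) = 9857/23.
Buyers' price falls by p* − pb = 1662/23 − 1166/23 = 496/23; sellers' price rises by ps − p* = 1879/23 − 1662/23 = 217/23.
So producers capture (217/23)/31 = 7/23 of each unit of subsidy.

Producer share = 7/23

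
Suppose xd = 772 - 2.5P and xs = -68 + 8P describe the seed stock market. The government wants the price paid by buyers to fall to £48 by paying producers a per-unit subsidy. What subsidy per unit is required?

At a buyer price of 48, quantity demanded is 772 − 2.5·48 = 652.
Sellers supply 652 only when they receive Ps with -68 + 8·Ps = 652, i.e. Ps = 90.
s = Ps − Pb = 90 − 48 = 42.

Required subsidy s = £42 per unit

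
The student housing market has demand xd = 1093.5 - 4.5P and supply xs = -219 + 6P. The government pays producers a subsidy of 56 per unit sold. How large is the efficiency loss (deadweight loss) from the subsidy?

Pre-subsidy: 1093.5 - 4.5P = -219 + 6P gives P* = 125, x* = 531.
With the subsidy, sellers receive Ps = Pb + 56 for each unit, where Pb is the price buyers pay.
Supply in terms of Pb becomes xs = -219 + 6(Pb + 56) = 117 + 6Pb. Setting this equal to demand: 1093.5 - 4.5Pb = 117 + 6Pb, so Pb = 93.
Sellers receive Ps = 93 + 56 = 149; x' = 1093.5 − 4.5·93 = 675.
The subsidy expands output by 675 − 531 = 144 past the efficient level; on those units the gap between marginal cost and willingness to pay runs from 0 up to 56.
DWL = ½ × 56 × 144 = 4032.

Deadweight loss = 4032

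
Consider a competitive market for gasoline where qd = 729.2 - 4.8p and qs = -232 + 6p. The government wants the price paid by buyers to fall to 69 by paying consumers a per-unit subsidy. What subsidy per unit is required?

At a buyer price of 69, quantity demanded is 729.2 − 4.8·69 = 398.
Sellers supply 398 only when they receive ps with -232 + 6·ps = 398, i.e. ps = 105.
s = ps − pb = 105 − 69 = 36.

Required subsidy s = 36 per unit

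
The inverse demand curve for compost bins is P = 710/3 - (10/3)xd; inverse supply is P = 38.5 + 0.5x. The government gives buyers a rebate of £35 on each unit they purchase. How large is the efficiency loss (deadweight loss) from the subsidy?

Pre-subsidy: 710/3 - (10/3)x = 38.5 + 0.5x gives x* = 1189/23 and P* = 1480/23.
With the rebate, buyers effectively pay Pb = Ps − 35, where Ps is the price sellers receive.
On the curves, Pb = 710/3 - (10/3)x and Ps = 38.5 + 0.5x; the wedge Ps − Pb = 35 gives 38.5 + 0.5x − (710/3 - (10/3)x) = 35, so x' = 1399/23.
Then Pb = 710/3 − (10/3)·(1399/23) = 780/23 and Ps = 38.5 + 0.5·(1399/23) = 1585/23.
The subsidy expands output by 1399/23 − 1189/23 = 210/23 past the efficient level; on those units the gap between marginal cost and willingness to pay runs from 0 up to 35.
DWL = ½ × 35 × 210/23 = 3675/23.

Deadweight loss = 3675/23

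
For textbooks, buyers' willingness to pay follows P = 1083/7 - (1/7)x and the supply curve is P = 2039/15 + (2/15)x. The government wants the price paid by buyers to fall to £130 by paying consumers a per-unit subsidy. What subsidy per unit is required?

At a buyer price of 130, quantity demanded is 1083 − 7·130 = 173.
Sellers supply 173 only when they receive Ps = 2039/15 + (2/15)·173 = 159.
s = Ps − Pb = 159 − 130 = 29.

Required subsidy s = £29 per unit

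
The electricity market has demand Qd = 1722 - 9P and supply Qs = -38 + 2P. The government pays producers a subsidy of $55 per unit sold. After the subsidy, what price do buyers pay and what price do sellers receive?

Buyers pay $150; sellers receive $205

Pre-subsidy: 1722 - 9P = -38 + 2P gives P* = 160, Q* = 282.
With the subsidy, sellers receive Ps = Pb + 55 for each unit, where Pb is the price buyers pay.
Supply in terms of Pb becomes Qs = -38 + 2(Pb + 55) = 72 + 2Pb. Setting this equal to demand: 1722 - 9Pb = 72 + 2Pb, so Pb = 150.
Sellers receive Ps = 150 + 55 = 205; Q' = 1722 − 9·150 = 372.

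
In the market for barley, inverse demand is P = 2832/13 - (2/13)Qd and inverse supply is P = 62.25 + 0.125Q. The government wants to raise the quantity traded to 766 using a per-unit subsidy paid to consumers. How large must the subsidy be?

Required subsidy s = 58 per unit

At Q = 766, from the demand curve buyers pay Pb = 2832/13 − (2/13)·766 = 100; from the supply curve sellers need Ps = 62.25 + 0.125·766 = 158.
The subsidy must fill the gap: s = Ps − Pb = 158 − 100 = 58.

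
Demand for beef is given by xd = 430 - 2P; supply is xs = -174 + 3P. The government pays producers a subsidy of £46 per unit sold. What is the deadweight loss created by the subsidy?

Pre-subsidy: 430 - 2P = -174 + 3P gives P* = 120.8, x* = 188.4.
With the subsidy, sellers receive Ps = Pb + 46 for each unit, where Pb is the price buyers pay.
Supply in terms of Pb becomes xs = -174 + 3(Pb + 46) = -36 + 3Pb. Setting this equal to demand: 430 - 2Pb = -36 + 3Pb, so Pb = 93.2.
Sellers receive Ps = 93.2 + 46 = 139.2; x' = 430 − 2·93.2 = 243.6.
The subsidy expands output by 243.6 − 188.4 = 55.2 past the efficient level; on those units the gap between marginal cost and willingness to pay runs from 0 up to 46.
DWL = ½ × 46 × 55.2 = 1269.6.

Deadweight loss = £1269.6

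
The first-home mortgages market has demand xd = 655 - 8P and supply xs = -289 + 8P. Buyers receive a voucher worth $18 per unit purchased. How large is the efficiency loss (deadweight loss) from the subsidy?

Deadweight loss = $648

Pre-subsidy: 655 - 8P = -289 + 8P gives P* = 59, x* = 183.
With the rebate, buyers effectively pay Pb = Ps − 18, where Ps is the price sellers receive.
Demand in terms of Ps becomes xd = 655 − 8(Ps − 18) = 799 - 8Ps. Setting this equal to supply: 799 - 8Ps = -289 + 8Ps, so Ps = 68.
Buyers pay Pb = 68 − 18 = 50; x' = -289 + 8·68 = 255.
The subsidy expands output by 255 − 183 = 72 past the efficient level; on those units the gap between marginal cost and willingness to pay runs from 0 up to 18.
DWL = ½ × 18 × 72 = 648.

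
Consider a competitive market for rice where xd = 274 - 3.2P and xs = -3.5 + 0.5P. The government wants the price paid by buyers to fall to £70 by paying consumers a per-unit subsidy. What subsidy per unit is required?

Required subsidy s = £37 per unit

At a buyer price of 70, quantity demanded is 274 − 3.2·70 = 50.
Sellers supply 50 only when they receive Ps with -3.5 + 0.5·Ps = 50, i.e. Ps = 107.
s = Ps − Pb = 107 − 70 = 37.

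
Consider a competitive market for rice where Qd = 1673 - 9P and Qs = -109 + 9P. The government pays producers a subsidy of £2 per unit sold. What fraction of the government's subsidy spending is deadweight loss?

Pre-subsidy: 1673 - 9P = -109 + 9P gives P* = 99, Q* = 782.
With the subsidy, sellers receive Ps = Pb + 2 for each unit, where Pb is the price buyers pay.
Supply in terms of Pb becomes Qs = -109 + 9(Pb + 2) = -91 + 9Pb. Setting this equal to demand: 1673 - 9Pb = -91 + 9Pb, so Pb = 98.
Sellers receive Ps = 98 + 2 = 100; Q' = 1673 − 9·98 = 791.
ΔCS = ½(782 + 791)(99 − 98) = 786.5; ΔPS = ½(782 + 791)(100 − 99) = 786.5.
Government spending = 2 × 791 = 1582.
DWL = ½ × 2 × (791 − 782) = 9; fraction = 9 / 1582 = 9/1582.

DWL / government spending = 9/1582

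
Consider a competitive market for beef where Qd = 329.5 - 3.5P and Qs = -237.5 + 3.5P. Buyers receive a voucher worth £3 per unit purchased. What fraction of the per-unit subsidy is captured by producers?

Pre-subsidy: 329.5 - 3.5P = -237.5 + 3.5P gives P* = 81, Q* = 46.
With the rebate, buyers effectively pay Pb = Ps − 3, where Ps is the price sellers receive.
Demand in terms of Ps becomes Qd = 329.5 − 3.5(Ps − 3) = 340 - 3.5Ps. Setting this equal to supply: 340 - 3.5Ps = -237.5 + 3.5Ps, so Ps = 82.5.
Buyers pay Pb = 82.5 − 3 = 79.5; Q' = -237.5 + 3.5·82.5 = 51.25.
Buyers' price falls by P* − Pb = 81 − 79.5 = 1.5; sellers' price rises by Ps − P* = 82.5 − 81 = 1.5.
So producers capture 1.5/3 = 0.5 of each unit of subsidy.

Producer share = 0.5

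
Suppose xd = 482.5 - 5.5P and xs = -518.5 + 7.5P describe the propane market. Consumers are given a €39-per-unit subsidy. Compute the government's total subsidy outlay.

Pre-subsidy: 482.5 - 5.5P = -518.5 + 7.5P gives P* = 77, x* = 59.
With the rebate, buyers effectively pay Pb = Ps − 39, where Ps is the price sellers receive.
Demand in terms of Ps becomes xd = 482.5 − 5.5(Ps − 39) = 697 - 5.5Ps. Setting this equal to supply: 697 - 5.5Ps = -518.5 + 7.5Ps, so Ps = 93.5.
Buyers pay Pb = 93.5 − 39 = 54.5; x' = -518.5 + 7.5·93.5 = 182.75.
Government outlay = subsidy × quantity = 39 × 182.75 = 7127.25.

Government cost = €7127.25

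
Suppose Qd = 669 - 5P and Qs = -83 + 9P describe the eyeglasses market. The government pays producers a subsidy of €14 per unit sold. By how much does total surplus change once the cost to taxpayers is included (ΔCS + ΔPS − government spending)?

Net change in total surplus = -€315

Pre-subsidy: 669 - 5P = -83 + 9P gives P* = 376/7, Q* = 2803/7.
With the subsidy, sellers receive Ps = Pb + 14 for each unit, where Pb is the price buyers pay.
Supply in terms of Pb becomes Qs = -83 + 9(Pb + 14) = 43 + 9Pb. Setting this equal to demand: 669 - 5Pb = 43 + 9Pb, so Pb = 313/7.
Sellers receive Ps = 313/7 + 14 = 411/7; Q' = 669 − 5·(313/7) = 3118/7.
ΔCS = ½(2803/7 + 3118/7)(376/7 − 313/7) = 53289/14; ΔPS = ½(2803/7 + 3118/7)(411/7 − 376/7) = 29605/14.
Government spending = 14 × 3118/7 = 6236.
Net change = 53289/14 + 29605/14 − 6236 = -315. The loss equals the DWL triangle ½·14·45.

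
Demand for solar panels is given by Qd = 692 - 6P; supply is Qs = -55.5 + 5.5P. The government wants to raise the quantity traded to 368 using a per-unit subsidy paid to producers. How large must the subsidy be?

Required subsidy s = 23 per unit

At Q = 368, invert demand for the buyer price: Pb = (692 − 368)/6 = 54; invert supply for the seller price: Ps = (368 − (-55.5))/5.5 = 77.
The subsidy must fill the gap: s = Ps − Pb = 77 − 54 = 23.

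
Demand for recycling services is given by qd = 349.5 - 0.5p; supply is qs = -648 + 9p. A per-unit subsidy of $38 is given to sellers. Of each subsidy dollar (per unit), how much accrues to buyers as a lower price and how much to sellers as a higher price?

Buyers gain $36 per unit; sellers gain $2 per unit

Pre-subsidy: 349.5 - 0.5p = -648 + 9p gives p* = 105, q* = 297.
With the subsidy, sellers receive ps = pb + 38 for each unit, where pb is the price buyers pay.
Supply in terms of pb becomes qs = -648 + 9(pb + 38) = -306 + 9pb. Setting this equal to demand: 349.5 - 0.5pb = -306 + 9pb, so pb = 69.
Sellers receive ps = 69 + 38 = 107; q' = 349.5 − 0.5·69 = 315.
Buyers' price falls by p* − pb = 105 − 69 = 36; sellers' price rises by ps − p* = 107 − 105 = 2.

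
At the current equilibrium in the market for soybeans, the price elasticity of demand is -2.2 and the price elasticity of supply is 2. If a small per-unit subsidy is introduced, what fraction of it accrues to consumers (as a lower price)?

For a small subsidy around the equilibrium, the benefit split depends on the relative slopes, which at a point are proportional to the elasticities.
Buyer share = εs/(εs + |εd|) = 2/(2 + 2.2) = 10/21; seller share = |εd|/(εs + |εd|) = 11/21.

Consumer share = 10/21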